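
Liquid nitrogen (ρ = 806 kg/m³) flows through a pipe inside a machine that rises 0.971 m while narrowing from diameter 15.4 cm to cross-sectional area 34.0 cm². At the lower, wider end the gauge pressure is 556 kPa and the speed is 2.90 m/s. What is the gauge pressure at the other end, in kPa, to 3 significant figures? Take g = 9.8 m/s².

P₂ ≈ 450 kPa

By continuity, v₂ = v₁·A₁/A₂ = 2.90·(186/34.0) = 15.9 m/s.
Bernoulli: P₁ + ½ρv₁² + ρg h₁ = P₂ + ½ρv₂² + ρg h₂, so P₂ = P₁ + ½ρ(v₁² − v₂²) − ρg(h₂ − h₁).
P₂ = 556000 + ½·806·(2.90² − 15.9²) − 806·9.8·(+0.971) = 556000 + (-98300) − (7670) = 450000 Pa.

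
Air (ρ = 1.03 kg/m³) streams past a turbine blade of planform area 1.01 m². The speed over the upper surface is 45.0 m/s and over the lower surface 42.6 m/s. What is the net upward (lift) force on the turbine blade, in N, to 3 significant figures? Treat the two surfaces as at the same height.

F ≈ 109 N

From P + ½ρv² = const at equal height, P_low − P_up = ½ρ(v_up² − v_low²).
ΔP = ½·1.03·(45.0² − 42.6²) = 108 Pa.
Lift = ΔP · A = 108 × 1.01 = 109 N.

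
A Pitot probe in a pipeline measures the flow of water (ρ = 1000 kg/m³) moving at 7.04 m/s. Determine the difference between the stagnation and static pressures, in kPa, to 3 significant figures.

Bernoulli between the free stream and the stagnation point: ½ρv² = P_stag − P_static.
ΔP = ½·1000·7.04² = 24800 Pa.

ΔP ≈ 24.8 kPa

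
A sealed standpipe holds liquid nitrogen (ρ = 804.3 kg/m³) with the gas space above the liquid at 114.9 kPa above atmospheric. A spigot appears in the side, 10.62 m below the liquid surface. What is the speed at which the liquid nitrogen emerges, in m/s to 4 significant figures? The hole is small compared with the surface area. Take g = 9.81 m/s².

Take point 1 at the surface (v₁ ≈ 0) and point 2 at the hole (at atmospheric pressure). Bernoulli: P₁ + ρg h = P_atm + ½ρv₂².
With P₁ − P_atm = 114900 Pa, v₂ = √(2gh + 2ΔP/ρ) = √(2·9.81·10.62 + 2·114900/804.3) = 22.23 m/s.

v ≈ 22.23 m/s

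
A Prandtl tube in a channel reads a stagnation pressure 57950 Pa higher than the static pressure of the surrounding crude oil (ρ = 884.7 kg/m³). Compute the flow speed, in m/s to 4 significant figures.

v ≈ 11.45 m/s

Bernoulli between the free stream and the stagnation point: ½ρv² = P_stag − P_static.
v = √(2ΔP/ρ) = √(2·57950/884.7) = 11.45 m/s.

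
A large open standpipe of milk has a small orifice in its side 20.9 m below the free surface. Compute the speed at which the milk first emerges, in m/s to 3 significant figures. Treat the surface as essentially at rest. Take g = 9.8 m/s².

v ≈ 20.2 m/s

The surface is effectively still and both ends are open, so ½v² = gh and v = √(2·9.8·20.9) = 20.2 m/s.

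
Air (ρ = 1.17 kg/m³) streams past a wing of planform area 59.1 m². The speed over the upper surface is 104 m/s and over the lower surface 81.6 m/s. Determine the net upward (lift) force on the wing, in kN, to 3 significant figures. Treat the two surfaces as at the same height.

With equal heights on the two surfaces, Bernoulli gives P_lower − P_upper = ½ρ(v_upper² − v_lower²).
ΔP = ½·1.17·(104² − 81.6²) = 2430 Pa.
Lift = ΔP · A = 2430 × 59.1 = 144000 N.

F ≈ 144 kN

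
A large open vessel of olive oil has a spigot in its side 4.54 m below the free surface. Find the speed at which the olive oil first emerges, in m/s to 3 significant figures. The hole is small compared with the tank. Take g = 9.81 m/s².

9.44 m/s

The surface is effectively still and both ends are open, so ½v² = gh and v = √(2·9.81·4.54) = 9.44 m/s.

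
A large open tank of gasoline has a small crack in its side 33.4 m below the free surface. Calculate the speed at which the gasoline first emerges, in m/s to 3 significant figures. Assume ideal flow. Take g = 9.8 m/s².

25.6 m/s

With the surface at rest and both surface and jet at atmospheric pressure, Bernoulli gives ρg h = ½ρv², so v = √(2gh) = √(2·9.8·33.4) = 25.6 m/s.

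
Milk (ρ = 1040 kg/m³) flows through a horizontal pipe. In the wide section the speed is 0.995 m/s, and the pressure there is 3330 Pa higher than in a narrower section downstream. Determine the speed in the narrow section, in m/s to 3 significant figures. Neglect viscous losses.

Along the level pipe P + ½ρv² is conserved, hence v₂² = v₁² + 2(P₁ − P₂)/ρ.
v₂ = √(0.995² + 2·3330/1040) = √(0.990 + 6.40) = 2.72 m/s.

v₂ = 2.72 m/s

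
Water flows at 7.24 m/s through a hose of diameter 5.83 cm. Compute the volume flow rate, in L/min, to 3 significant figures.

Q = A·v = 0.00267 m² × 7.24 m/s = 0.0193 m³/s.
Converting: 0.0193 m³/s × 60000 = 1160 L/min.

Q ≈ 1160 L/min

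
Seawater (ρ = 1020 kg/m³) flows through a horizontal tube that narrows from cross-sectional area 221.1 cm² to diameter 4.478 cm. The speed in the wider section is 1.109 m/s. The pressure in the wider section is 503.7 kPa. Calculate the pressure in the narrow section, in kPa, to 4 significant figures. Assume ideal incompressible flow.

Mass conservation (A₁v₁ = A₂v₂) gives v₂ = 1.109 × 221.1/15.75 = 15.57 m/s.
Along the horizontal streamline, P + ½ρv² is constant.
P₂ = P₁ − ½ρ(v₂² − v₁²) = 503700 − ½·1020·(15.57² − 1.109²) = 503700 − 123000 = 380700 Pa.

P₂ ≈ 380.7 kPa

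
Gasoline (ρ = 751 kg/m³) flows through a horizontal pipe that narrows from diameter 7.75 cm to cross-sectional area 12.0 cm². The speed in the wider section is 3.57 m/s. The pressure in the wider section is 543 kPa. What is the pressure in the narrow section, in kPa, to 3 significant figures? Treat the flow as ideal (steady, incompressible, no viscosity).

474 kPa

Mass conservation (A₁v₁ = A₂v₂) gives v₂ = 3.57 × 47.2/12.0 = 14.0 m/s.
Bernoulli (h₁ = h₂): P₁ − P₂ = ½ρ(v₂² − v₁²).
P₂ = P₁ − ½ρ(v₂² − v₁²) = 543000 − ½·751·(14.0² − 3.57²) = 543000 − 69200 = 474000 Pa.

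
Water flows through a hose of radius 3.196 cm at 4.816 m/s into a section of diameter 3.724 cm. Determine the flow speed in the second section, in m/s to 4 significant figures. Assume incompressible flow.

Mass conservation (A₁v₁ = A₂v₂) gives v₂ = 4.816 × 32.09/10.89 = 14.19 m/s.

14.19 m/s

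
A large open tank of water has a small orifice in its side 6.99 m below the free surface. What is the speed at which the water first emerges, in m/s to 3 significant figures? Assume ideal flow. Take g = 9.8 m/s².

v ≈ 11.7 m/s

With the surface at rest and both surface and jet at atmospheric pressure, Bernoulli gives ρg h = ½ρv², so v = √(2gh) = √(2·9.8·6.99) = 11.7 m/s.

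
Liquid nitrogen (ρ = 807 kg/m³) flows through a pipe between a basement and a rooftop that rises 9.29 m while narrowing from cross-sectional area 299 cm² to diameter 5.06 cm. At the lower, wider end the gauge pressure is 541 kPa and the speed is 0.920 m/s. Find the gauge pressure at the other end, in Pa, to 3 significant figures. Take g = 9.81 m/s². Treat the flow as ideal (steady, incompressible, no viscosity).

By continuity, v₂ = v₁·A₁/A₂ = 0.920·(299/20.1) = 13.7 m/s.
Energy conservation along the streamline gives P₂ = P₁ − ½ρ(v₂² − v₁²) − ρg(h₂ − h₁).
P₂ = 541000 + ½·807·(0.920² − 13.7²) − 807·9.81·(+9.29) = 541000 + (-75200) − (73500) = 392000 Pa.

P₂ ≈ 392000 Pa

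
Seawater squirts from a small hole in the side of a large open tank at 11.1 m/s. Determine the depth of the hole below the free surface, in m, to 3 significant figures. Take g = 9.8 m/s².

h = 6.29 m

Torricelli: v = √(2gh), so h = v²/(2g).
h = 11.1²/(2·9.8) = 123/19.60 = 6.29 m.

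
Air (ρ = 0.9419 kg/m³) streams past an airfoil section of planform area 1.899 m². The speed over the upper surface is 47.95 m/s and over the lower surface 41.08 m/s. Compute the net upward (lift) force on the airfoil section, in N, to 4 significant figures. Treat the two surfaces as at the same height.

With equal heights on the two surfaces, Bernoulli gives P_lower − P_upper = ½ρ(v_upper² − v_lower²).
ΔP = ½·0.9419·(47.95² − 41.08²) = 288.1 Pa.
Lift = ΔP · A = 288.1 × 1.899 = 547.0 N.

F ≈ 547.0 N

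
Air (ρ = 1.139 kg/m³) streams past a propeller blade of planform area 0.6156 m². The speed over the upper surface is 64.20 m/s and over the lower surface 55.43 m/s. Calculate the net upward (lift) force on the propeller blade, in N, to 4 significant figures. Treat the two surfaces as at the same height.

F ≈ 367.8 N

From P + ½ρv² = const at equal height, P_low − P_up = ½ρ(v_up² − v_low²).
ΔP = ½·1.139·(64.20² − 55.43²) = 597.5 Pa.
Lift = ΔP · A = 597.5 × 0.6156 = 367.8 N.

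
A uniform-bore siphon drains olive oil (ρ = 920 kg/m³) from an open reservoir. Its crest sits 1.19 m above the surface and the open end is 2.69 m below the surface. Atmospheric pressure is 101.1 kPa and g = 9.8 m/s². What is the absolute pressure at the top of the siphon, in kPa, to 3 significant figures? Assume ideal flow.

From the surface to the outlet (both open to atmosphere, surface at rest): v = √(2g·h_out) = √(2·9.8·2.69) = 7.26 m/s.
With constant cross-section the crest speed equals v; applying Bernoulli from the surface up to the crest, P_top = P_atm − ½ρv² − ρg·h_top.
P_top = 101100 − ½·920·7.26² − 920·9.8·1.19 = 66100 Pa.

P_top = 66.1 kPa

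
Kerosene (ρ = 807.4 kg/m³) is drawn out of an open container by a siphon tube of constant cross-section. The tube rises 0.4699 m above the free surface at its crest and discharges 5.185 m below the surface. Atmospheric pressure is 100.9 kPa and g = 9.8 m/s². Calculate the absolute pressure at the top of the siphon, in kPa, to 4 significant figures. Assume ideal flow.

P_top ≈ 56.16 kPa

From the surface to the outlet (both open to atmosphere, surface at rest): v = √(2g·h_out) = √(2·9.8·5.185) = 10.08 m/s.
With constant cross-section the crest speed equals v; applying Bernoulli from the surface up to the crest, P_top = P_atm − ½ρv² − ρg·h_top.
P_top = 100900 − ½·807.4·10.08² − 807.4·9.8·0.4699 = 56160 Pa.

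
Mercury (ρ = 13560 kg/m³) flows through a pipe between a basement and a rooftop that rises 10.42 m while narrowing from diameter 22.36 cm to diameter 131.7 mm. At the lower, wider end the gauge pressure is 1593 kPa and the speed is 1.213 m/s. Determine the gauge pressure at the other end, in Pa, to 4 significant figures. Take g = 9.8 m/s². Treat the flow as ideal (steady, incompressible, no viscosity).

P₂ ≈ 135400 Pa

By continuity, v₂ = v₁·A₁/A₂ = 1.213·(392.7/136.2) = 3.496 m/s.
Bernoulli: P₁ + ½ρv₁² + ρg h₁ = P₂ + ½ρv₂² + ρg h₂, so P₂ = P₁ + ½ρ(v₁² − v₂²) − ρg(h₂ − h₁).
P₂ = 1593000 + ½·13560·(1.213² − 3.496²) − 13560·9.8·(+10.42) = 1593000 + (-72910) − (1385000) = 135400 Pa.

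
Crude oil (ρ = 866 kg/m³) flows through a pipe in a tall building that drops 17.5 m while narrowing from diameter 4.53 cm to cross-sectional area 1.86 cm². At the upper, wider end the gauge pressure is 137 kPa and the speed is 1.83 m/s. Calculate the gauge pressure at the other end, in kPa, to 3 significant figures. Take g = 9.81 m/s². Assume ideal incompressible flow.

P₂ ≈ 178 kPa

Continuity gives A₁v₁ = A₂v₂, so v₂ = (16.1 cm²)/(1.86 cm²) × 1.83 m/s = 15.9 m/s.
Bernoulli: P₁ + ½ρv₁² + ρg h₁ = P₂ + ½ρv₂² + ρg h₂, so P₂ = P₁ + ½ρ(v₁² − v₂²) − ρg(h₂ − h₁).
P₂ = 137000 + ½·866·(1.83² − 15.9²) − 866·9.81·(−17.5) = 137000 + (-107000) − (-149000) = 178000 Pa.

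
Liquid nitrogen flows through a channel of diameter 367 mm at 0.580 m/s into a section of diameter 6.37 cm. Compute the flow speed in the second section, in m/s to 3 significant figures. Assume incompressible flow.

By continuity, v₂ = v₁·A₁/A₂ = 0.580·(1060/31.9) = 19.3 m/s.

19.3 m/s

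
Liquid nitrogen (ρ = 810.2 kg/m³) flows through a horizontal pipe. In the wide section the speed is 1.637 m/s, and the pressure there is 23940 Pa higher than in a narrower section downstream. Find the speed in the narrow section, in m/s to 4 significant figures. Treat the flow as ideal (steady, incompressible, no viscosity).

Horizontal Bernoulli: P₁ + ½ρv₁² = P₂ + ½ρv₂², so v₂² = v₁² + 2(P₁ − P₂)/ρ.
v₂ = √(1.637² + 2·23940/810.2) = √(2.680 + 59.10) = 7.860 m/s.

v₂ = 7.860 m/s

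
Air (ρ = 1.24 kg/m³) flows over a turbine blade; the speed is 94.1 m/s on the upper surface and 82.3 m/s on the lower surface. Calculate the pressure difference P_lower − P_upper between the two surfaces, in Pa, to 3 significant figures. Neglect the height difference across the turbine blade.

ΔP ≈ 1290 Pa

With negligible Δh, P + ½ρv² is constant, so P_low − P_up = ½ρ(v_up² − v_low²).
ΔP = ½·1.24·(94.1² − 82.3²) = 1290 Pa.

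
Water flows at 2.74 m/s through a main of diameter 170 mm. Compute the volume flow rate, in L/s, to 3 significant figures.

Q = A·v = 0.0227 m² × 2.74 m/s = 0.0622 m³/s.
Converting: 0.0622 m³/s × 1000 = 62.2 L/s.

Q ≈ 62.2 L/s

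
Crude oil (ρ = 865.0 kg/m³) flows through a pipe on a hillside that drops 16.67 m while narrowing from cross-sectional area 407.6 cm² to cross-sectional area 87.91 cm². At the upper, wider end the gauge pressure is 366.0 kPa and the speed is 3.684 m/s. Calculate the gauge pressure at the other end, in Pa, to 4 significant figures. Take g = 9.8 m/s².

The volume flow rate is constant, so v₂ = (A₁/A₂)v₁ = (407.6/87.91)·3.684 = 17.08 m/s.
Energy conservation along the streamline gives P₂ = P₁ − ½ρ(v₂² − v₁²) − ρg(h₂ − h₁).
P₂ = 366000 + ½·865.0·(3.684² − 17.08²) − 865.0·9.8·(−16.67) = 366000 + (-120300) − (-141300) = 387000 Pa.

387000 Pa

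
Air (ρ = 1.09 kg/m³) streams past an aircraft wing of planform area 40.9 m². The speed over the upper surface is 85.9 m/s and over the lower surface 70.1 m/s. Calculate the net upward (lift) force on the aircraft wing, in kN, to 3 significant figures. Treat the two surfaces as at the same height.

With equal heights on the two surfaces, Bernoulli gives P_lower − P_upper = ½ρ(v_upper² − v_lower²).
ΔP = ½·1.09·(85.9² − 70.1²) = 1340 Pa.
Lift = ΔP · A = 1340 × 40.9 = 54900 N.

54.9 kN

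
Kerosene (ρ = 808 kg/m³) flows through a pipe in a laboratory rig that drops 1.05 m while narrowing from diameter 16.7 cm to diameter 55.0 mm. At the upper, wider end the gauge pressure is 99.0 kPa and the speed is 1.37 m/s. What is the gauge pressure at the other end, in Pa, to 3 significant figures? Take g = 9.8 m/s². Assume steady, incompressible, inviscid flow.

The volume flow rate is constant, so v₂ = (A₁/A₂)v₁ = (219/23.8)·1.37 = 12.6 m/s.
Bernoulli: P₁ + ½ρv₁² + ρg h₁ = P₂ + ½ρv₂² + ρg h₂, so P₂ = P₁ + ½ρ(v₁² − v₂²) − ρg(h₂ − h₁).
P₂ = 99000 + ½·808·(1.37² − 12.6²) − 808·9.8·(−1.05) = 99000 + (-63700) − (-8310) = 43600 Pa.

43600 Pa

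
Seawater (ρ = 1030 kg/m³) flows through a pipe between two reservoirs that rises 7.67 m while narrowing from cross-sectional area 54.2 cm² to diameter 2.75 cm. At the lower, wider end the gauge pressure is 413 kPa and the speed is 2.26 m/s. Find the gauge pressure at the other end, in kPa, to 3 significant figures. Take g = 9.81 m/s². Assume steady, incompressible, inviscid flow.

By continuity, v₂ = v₁·A₁/A₂ = 2.26·(54.2/5.94) = 20.6 m/s.
Bernoulli: P₁ + ½ρv₁² + ρg h₁ = P₂ + ½ρv₂² + ρg h₂, so P₂ = P₁ + ½ρ(v₁² − v₂²) − ρg(h₂ − h₁).
P₂ = 413000 + ½·1030·(2.26² − 20.6²) − 1030·9.81·(+7.67) = 413000 + (-216000) − (77500) = 119000 Pa.

P₂ ≈ 119 kPa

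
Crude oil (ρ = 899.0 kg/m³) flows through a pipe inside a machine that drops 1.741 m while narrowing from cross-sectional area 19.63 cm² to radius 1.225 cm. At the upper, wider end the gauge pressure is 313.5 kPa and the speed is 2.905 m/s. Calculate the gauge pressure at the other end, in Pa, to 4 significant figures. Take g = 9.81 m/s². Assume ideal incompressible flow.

By continuity, v₂ = v₁·A₁/A₂ = 2.905·(19.63/4.714) = 12.10 m/s.
Applying Bernoulli between the two ends and solving for P₂: P₂ = P₁ + ½ρ(v₁² − v₂²) − ρgΔh.
P₂ = 313500 + ½·899.0·(2.905² − 12.10²) − 899.0·9.81·(−1.741) = 313500 + (-61980) − (-15350) = 266900 Pa.

P₂ ≈ 266900 Pa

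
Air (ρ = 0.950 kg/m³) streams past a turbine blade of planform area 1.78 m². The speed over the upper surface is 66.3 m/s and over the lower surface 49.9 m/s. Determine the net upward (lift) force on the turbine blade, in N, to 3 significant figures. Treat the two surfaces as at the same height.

The faster flow above has the lower pressure; Bernoulli (same height) gives ΔP = ½ρ(v_up² − v_low²).
ΔP = ½·0.950·(66.3² − 49.9²) = 905 Pa.
Lift = ΔP · A = 905 × 1.78 = 1610 N.

1610 N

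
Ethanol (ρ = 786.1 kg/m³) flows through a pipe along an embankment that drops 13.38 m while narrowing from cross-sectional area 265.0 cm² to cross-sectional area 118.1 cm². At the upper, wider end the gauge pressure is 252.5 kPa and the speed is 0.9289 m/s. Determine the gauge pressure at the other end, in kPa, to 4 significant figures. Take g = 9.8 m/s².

P₂ ≈ 354.2 kPa

The volume flow rate is constant, so v₂ = (A₁/A₂)v₁ = (265.0/118.1)·0.9289 = 2.084 m/s.
Bernoulli: P₁ + ½ρv₁² + ρg h₁ = P₂ + ½ρv₂² + ρg h₂, so P₂ = P₁ + ½ρ(v₁² − v₂²) − ρg(h₂ − h₁).
P₂ = 252500 + ½·786.1·(0.9289² − 2.084²) − 786.1·9.8·(−13.38) = 252500 + (-1368) − (-103100) = 354200 Pa.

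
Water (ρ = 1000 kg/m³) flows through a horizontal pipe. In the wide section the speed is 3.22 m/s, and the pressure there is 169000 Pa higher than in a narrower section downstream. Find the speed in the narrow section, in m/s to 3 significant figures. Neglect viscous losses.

With h₁ = h₂, rearranging Bernoulli gives v₂ = √(v₁² + 2ΔP/ρ).
v₂ = √(3.22² + 2·169000/1000) = √(10.4 + 338) = 18.7 m/s.

v₂ = 18.7 m/s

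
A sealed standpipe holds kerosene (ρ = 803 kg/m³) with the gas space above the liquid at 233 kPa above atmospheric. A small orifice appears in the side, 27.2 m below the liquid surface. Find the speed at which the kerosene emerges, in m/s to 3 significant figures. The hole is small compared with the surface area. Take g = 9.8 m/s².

v ≈ 33.4 m/s

Take point 1 at the surface (v₁ ≈ 0) and point 2 at the hole (at atmospheric pressure). Bernoulli: P₁ + ρg h = P_atm + ½ρv₂².
With P₁ − P_atm = 233000 Pa, v₂ = √(2gh + 2ΔP/ρ) = √(2·9.8·27.2 + 2·233000/803) = 33.4 m/s.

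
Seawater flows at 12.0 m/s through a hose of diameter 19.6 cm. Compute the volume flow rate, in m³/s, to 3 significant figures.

Q = A·v = 0.0302 m² × 12.0 m/s = 0.362 m³/s.

0.362 m³/s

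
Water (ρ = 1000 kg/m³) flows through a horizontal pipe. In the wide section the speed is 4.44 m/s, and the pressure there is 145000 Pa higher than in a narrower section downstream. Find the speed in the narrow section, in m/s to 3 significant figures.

v₂ ≈ 17.6 m/s

Along the level pipe P + ½ρv² is conserved, hence v₂² = v₁² + 2(P₁ − P₂)/ρ.
v₂ = √(4.44² + 2·145000/1000) = √(19.7 + 290) = 17.6 m/s.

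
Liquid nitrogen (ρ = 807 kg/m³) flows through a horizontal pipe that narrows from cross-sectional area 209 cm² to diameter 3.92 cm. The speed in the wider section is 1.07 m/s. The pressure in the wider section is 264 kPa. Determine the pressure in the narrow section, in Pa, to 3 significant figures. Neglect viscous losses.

126000 Pa

Continuity gives A₁v₁ = A₂v₂, so v₂ = (209 cm²)/(12.1 cm²) × 1.07 m/s = 18.5 m/s.
With no height change, Bernoulli's equation is P₁ + ½ρv₁² = P₂ + ½ρv₂².
P₂ = P₁ − ½ρ(v₂² − v₁²) = 264000 − ½·807·(18.5² − 1.07²) = 264000 − 138000 = 126000 Pa.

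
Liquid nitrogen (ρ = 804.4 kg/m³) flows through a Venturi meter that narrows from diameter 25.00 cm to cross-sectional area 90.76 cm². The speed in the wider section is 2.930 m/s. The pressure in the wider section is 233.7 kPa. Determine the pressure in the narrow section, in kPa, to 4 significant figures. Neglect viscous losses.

P₂ = 136.2 kPa

The volume flow rate is constant, so v₂ = (A₁/A₂)v₁ = (490.9/90.76)·2.930 = 15.85 m/s.
With no height change, Bernoulli's equation is P₁ + ½ρv₁² = P₂ + ½ρv₂².
P₂ = P₁ − ½ρ(v₂² − v₁²) = 233700 − ½·804.4·(15.85² − 2.930²) = 233700 − 97550 = 136200 Pa.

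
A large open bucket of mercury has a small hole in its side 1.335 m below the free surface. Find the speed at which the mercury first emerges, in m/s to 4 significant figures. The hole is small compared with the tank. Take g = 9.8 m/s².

Bernoulli from surface to hole (P equal, v_surface ≈ 0): v = √(2gh) = √(2×9.8×1.335) = 5.115 m/s.

5.115 m/s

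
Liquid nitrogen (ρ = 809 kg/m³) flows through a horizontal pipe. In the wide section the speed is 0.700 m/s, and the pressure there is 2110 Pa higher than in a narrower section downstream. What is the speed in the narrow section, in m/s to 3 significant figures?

Horizontal Bernoulli: P₁ + ½ρv₁² = P₂ + ½ρv₂², so v₂² = v₁² + 2(P₁ − P₂)/ρ.
v₂ = √(0.700² + 2·2110/809) = √(0.490 + 5.22) = 2.39 m/s.

v₂ ≈ 2.39 m/s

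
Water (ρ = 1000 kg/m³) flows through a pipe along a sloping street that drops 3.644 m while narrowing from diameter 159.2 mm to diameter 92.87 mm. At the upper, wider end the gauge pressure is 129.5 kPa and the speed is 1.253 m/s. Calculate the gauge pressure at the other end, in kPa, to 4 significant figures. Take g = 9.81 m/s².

P₂ ≈ 159.3 kPa

Mass conservation (A₁v₁ = A₂v₂) gives v₂ = 1.253 × 199.1/67.74 = 3.682 m/s.
Applying Bernoulli between the two ends and solving for P₂: P₂ = P₁ + ½ρ(v₁² − v₂²) − ρgΔh.
P₂ = 129500 + ½·1000·(1.253² − 3.682²) − 1000·9.81·(−3.644) = 129500 + (-5994) − (-35750) = 159300 Pa.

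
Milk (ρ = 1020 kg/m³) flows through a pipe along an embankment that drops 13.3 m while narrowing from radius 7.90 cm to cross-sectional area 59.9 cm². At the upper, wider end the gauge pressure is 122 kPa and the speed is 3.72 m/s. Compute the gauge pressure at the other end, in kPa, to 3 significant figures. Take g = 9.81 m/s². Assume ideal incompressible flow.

187 kPa

Continuity gives A₁v₁ = A₂v₂, so v₂ = (196 cm²)/(59.9 cm²) × 3.72 m/s = 12.2 m/s.
Energy conservation along the streamline gives P₂ = P₁ − ½ρ(v₂² − v₁²) − ρg(h₂ − h₁).
P₂ = 122000 + ½·1020·(3.72² − 12.2²) − 1020·9.81·(−13.3) = 122000 + (-68600) − (-133000) = 187000 Pa.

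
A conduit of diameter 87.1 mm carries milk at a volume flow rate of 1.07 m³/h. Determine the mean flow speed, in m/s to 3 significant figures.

Q = 1.07 m³/h = 0.000297 m³/s.
v = Q/A = 0.000297 / 0.00596 = 0.0499 m/s.

v ≈ 0.0499 m/s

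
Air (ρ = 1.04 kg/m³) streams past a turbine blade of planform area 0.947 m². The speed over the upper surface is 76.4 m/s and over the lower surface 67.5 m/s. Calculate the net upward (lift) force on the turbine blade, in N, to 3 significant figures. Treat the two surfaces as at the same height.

With equal heights on the two surfaces, Bernoulli gives P_lower − P_upper = ½ρ(v_upper² − v_lower²).
ΔP = ½·1.04·(76.4² − 67.5²) = 666 Pa.
Lift = ΔP · A = 666 × 0.947 = 631 N.

F = 631 N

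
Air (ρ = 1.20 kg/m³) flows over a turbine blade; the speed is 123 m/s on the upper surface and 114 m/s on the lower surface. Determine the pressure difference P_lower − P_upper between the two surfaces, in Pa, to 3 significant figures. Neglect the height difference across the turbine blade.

ΔP ≈ 1280 Pa

The pressure is lower where the speed is higher: ΔP = ½ρ(v_up² − v_low²).
ΔP = ½·1.20·(123² − 114²) = 1280 Pa.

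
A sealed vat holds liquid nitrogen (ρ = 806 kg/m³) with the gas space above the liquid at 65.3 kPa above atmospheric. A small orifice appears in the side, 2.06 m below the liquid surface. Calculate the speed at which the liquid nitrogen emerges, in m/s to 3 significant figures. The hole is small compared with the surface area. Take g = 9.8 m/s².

Take point 1 at the surface (v₁ ≈ 0) and point 2 at the hole (at atmospheric pressure). Bernoulli: P₁ + ρg h = P_atm + ½ρv₂².
With P₁ − P_atm = 65300 Pa, v₂ = √(2gh + 2ΔP/ρ) = √(2·9.8·2.06 + 2·65300/806) = 14.2 m/s.

14.2 m/s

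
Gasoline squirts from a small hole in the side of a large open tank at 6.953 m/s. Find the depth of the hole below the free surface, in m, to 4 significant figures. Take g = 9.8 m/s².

Torricelli: v = √(2gh), so h = v²/(2g).
h = 6.953²/(2·9.8) = 48.34/19.60 = 2.467 m.

h = 2.467 m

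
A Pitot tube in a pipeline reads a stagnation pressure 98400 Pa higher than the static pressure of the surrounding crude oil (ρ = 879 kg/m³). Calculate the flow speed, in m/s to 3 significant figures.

15.0 m/s

Bernoulli between the free stream and the stagnation point: ½ρv² = P_stag − P_static.
v = √(2ΔP/ρ) = √(2·98400/879) = 15.0 m/s.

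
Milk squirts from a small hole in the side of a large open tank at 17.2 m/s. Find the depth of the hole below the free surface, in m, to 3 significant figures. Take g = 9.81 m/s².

Inverting v = √(2gh) gives h = v² / 2g.
h = 17.2²/(2·9.81) = 296/19.62 = 15.1 m.

h ≈ 15.1 m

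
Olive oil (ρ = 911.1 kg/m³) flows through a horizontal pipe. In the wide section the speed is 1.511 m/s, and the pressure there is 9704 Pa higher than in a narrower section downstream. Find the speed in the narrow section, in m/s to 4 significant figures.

4.856 m/s

With h₁ = h₂, rearranging Bernoulli gives v₂ = √(v₁² + 2ΔP/ρ).
v₂ = √(1.511² + 2·9704/911.1) = √(2.283 + 21.30) = 4.856 m/s.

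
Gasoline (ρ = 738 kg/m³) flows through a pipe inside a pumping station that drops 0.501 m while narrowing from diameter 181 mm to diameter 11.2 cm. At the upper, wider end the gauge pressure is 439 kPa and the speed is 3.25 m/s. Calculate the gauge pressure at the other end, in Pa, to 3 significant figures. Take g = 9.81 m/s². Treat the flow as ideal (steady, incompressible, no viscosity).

Continuity gives A₁v₁ = A₂v₂, so v₂ = (257 cm²)/(98.5 cm²) × 3.25 m/s = 8.49 m/s.
Applying Bernoulli between the two ends and solving for P₂: P₂ = P₁ + ½ρ(v₁² − v₂²) − ρgΔh.
P₂ = 439000 + ½·738·(3.25² − 8.49²) − 738·9.81·(−0.501) = 439000 + (-22700) − (-3630) = 420000 Pa.

P₂ = 420000 Pa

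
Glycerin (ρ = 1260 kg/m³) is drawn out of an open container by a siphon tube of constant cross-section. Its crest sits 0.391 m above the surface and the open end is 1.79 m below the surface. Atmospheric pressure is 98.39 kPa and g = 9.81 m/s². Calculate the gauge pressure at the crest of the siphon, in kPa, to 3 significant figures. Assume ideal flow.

The outlet speed comes from Torricelli: v = √(2g·1.79) = 5.93 m/s.
The bore is uniform, so the speed at the crest is the same v. Bernoulli surface→crest: P_atm = P_top + ½ρv² + ρg·h_top.
P_top = 98390 − ½·1260·5.93² − 1260·9.81·0.391 = 71400 Pa. So P_gauge = P_top − P_atm = -27000 Pa.

P_gauge ≈ -27.0 kPa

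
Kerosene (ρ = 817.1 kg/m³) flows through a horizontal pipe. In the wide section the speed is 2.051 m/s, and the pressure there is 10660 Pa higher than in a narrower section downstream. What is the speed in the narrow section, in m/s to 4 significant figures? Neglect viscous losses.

With h₁ = h₂, rearranging Bernoulli gives v₂ = √(v₁² + 2ΔP/ρ).
v₂ = √(2.051² + 2·10660/817.1) = √(4.207 + 26.09) = 5.504 m/s.

v₂ ≈ 5.504 m/s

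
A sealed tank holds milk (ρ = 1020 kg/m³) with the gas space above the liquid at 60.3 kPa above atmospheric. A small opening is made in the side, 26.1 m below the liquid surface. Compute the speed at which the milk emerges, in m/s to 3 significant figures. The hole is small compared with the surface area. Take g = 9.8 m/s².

Take point 1 at the surface (v₁ ≈ 0) and point 2 at the hole (at atmospheric pressure). Bernoulli: P₁ + ρg h = P_atm + ½ρv₂².
With P₁ − P_atm = 60300 Pa, v₂ = √(2gh + 2ΔP/ρ) = √(2·9.8·26.1 + 2·60300/1020) = 25.1 m/s.

25.1 m/s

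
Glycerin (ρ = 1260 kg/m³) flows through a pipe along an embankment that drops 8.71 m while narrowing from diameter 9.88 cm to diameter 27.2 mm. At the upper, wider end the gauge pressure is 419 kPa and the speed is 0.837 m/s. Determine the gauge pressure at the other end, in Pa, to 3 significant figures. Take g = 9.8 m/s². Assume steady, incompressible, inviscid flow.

P₂ ≈ 450000 Pa

Mass conservation (A₁v₁ = A₂v₂) gives v₂ = 0.837 × 76.7/5.81 = 11.0 m/s.
Energy conservation along the streamline gives P₂ = P₁ − ½ρ(v₂² − v₁²) − ρg(h₂ − h₁).
P₂ = 419000 + ½·1260·(0.837² − 11.0²) − 1260·9.8·(−8.71) = 419000 + (-76400) − (-108000) = 450000 Pa.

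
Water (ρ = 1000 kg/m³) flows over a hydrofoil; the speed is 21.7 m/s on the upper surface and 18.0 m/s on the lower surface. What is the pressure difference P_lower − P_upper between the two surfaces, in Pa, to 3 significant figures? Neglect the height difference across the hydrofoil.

ΔP ≈ 73400 Pa

Bernoulli (same height): P_lower − P_upper = ½ρ(v_upper² − v_lower²).
ΔP = ½·1000·(21.7² − 18.0²) = 73400 Pa.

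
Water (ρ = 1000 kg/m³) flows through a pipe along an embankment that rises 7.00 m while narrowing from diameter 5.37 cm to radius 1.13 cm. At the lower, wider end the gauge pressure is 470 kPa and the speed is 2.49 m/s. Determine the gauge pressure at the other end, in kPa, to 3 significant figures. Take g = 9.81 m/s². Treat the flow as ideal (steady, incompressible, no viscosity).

Continuity gives A₁v₁ = A₂v₂, so v₂ = (22.6 cm²)/(4.01 cm²) × 2.49 m/s = 14.1 m/s.
Energy conservation along the streamline gives P₂ = P₁ − ½ρ(v₂² − v₁²) − ρg(h₂ − h₁).
P₂ = 470000 + ½·1000·(2.49² − 14.1²) − 1000·9.81·(+7.00) = 470000 + (-95700) − (68700) = 306000 Pa.

P₂ ≈ 306 kPa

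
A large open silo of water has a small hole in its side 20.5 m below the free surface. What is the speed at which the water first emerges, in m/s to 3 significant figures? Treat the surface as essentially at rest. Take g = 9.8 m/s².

v = 20.0 m/s

With the surface at rest and both surface and jet at atmospheric pressure, Bernoulli gives ρg h = ½ρv², so v = √(2gh) = √(2·9.8·20.5) = 20.0 m/s.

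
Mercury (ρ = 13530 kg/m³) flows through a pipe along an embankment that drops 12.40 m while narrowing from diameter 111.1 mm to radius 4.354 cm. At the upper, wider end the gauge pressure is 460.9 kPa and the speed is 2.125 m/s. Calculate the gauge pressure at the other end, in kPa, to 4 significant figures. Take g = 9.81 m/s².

By continuity, v₂ = v₁·A₁/A₂ = 2.125·(96.94/59.56) = 3.459 m/s.
Applying Bernoulli between the two ends and solving for P₂: P₂ = P₁ + ½ρ(v₁² − v₂²) − ρgΔh.
P₂ = 460900 + ½·13530·(2.125² − 3.459²) − 13530·9.81·(−12.40) = 460900 + (-50390) − (-1646000) = 2056000 Pa.

2056 kPa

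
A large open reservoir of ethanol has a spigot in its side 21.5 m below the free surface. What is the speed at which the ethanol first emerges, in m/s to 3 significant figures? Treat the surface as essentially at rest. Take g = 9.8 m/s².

With the surface at rest and both surface and jet at atmospheric pressure, Bernoulli gives ρg h = ½ρv², so v = √(2gh) = √(2·9.8·21.5) = 20.5 m/s.

20.5 m/s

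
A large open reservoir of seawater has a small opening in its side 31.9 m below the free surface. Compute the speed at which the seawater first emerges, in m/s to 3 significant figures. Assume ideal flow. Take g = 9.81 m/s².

The surface is effectively still and both ends are open, so ½v² = gh and v = √(2·9.81·31.9) = 25.0 m/s.

25.0 m/s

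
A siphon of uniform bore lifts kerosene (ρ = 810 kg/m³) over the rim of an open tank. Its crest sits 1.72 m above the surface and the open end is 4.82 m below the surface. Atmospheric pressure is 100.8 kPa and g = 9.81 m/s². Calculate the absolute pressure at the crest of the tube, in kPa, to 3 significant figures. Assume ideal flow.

P_top = 48.8 kPa

The outlet speed comes from Torricelli: v = √(2g·4.82) = 9.72 m/s.
With constant cross-section the crest speed equals v; applying Bernoulli from the surface up to the crest, P_top = P_atm − ½ρv² − ρg·h_top.
P_top = 100800 − ½·810·9.72² − 810·9.81·1.72 = 48800 Pa.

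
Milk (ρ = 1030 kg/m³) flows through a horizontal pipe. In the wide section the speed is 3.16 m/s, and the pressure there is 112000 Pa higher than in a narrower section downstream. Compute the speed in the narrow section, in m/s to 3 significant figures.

v₂ ≈ 15.1 m/s

With h₁ = h₂, rearranging Bernoulli gives v₂ = √(v₁² + 2ΔP/ρ).
v₂ = √(3.16² + 2·112000/1030) = √(9.99 + 217) = 15.1 m/s.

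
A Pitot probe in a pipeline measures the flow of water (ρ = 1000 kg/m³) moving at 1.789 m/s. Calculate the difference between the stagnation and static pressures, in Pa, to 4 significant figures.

ΔP ≈ 1600 Pa

The dynamic pressure equals the rise in static pressure at the stagnation point: ΔP = ½ρv².
ΔP = ½·1000·1.789² = 1600 Pa.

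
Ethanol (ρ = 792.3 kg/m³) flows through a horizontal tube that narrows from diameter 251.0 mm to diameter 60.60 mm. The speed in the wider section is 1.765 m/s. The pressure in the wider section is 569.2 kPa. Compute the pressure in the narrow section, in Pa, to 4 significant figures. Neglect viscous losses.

Continuity gives A₁v₁ = A₂v₂, so v₂ = (494.8 cm²)/(28.84 cm²) × 1.765 m/s = 30.28 m/s.
Along the horizontal streamline, P + ½ρv² is constant.
P₂ = P₁ − ½ρ(v₂² − v₁²) = 569200 − ½·792.3·(30.28² − 1.765²) = 569200 − 362000 = 207200 Pa.

207200 Pa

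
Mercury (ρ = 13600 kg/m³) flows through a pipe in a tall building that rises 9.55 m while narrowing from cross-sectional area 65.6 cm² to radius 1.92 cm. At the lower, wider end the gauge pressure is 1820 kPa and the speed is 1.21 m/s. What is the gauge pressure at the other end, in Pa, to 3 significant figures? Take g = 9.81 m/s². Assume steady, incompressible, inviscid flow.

236000 Pa

By continuity, v₂ = v₁·A₁/A₂ = 1.21·(65.6/11.6) = 6.85 m/s.
Bernoulli: P₁ + ½ρv₁² + ρg h₁ = P₂ + ½ρv₂² + ρg h₂, so P₂ = P₁ + ½ρ(v₁² − v₂²) − ρg(h₂ − h₁).
P₂ = 1820000 + ½·13600·(1.21² − 6.85²) − 13600·9.81·(+9.55) = 1820000 + (-309000) − (1270000) = 236000 Pa.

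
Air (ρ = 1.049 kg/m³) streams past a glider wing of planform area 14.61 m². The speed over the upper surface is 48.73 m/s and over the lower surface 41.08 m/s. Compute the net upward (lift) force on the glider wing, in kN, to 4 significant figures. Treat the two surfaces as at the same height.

From P + ½ρv² = const at equal height, P_low − P_up = ½ρ(v_up² − v_low²).
ΔP = ½·1.049·(48.73² − 41.08²) = 360.4 Pa.
Lift = ΔP · A = 360.4 × 14.61 = 5265 N.

F = 5.265 kN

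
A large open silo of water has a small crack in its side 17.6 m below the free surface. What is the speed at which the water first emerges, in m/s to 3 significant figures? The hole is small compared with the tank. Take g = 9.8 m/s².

v ≈ 18.6 m/s

Bernoulli from surface to hole (P equal, v_surface ≈ 0): v = √(2gh) = √(2×9.8×17.6) = 18.6 m/s.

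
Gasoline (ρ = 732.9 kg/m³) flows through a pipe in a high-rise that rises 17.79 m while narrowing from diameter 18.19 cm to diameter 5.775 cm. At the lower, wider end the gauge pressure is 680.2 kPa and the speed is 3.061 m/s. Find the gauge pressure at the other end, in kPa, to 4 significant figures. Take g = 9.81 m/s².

P₂ = 217.8 kPa

Continuity gives A₁v₁ = A₂v₂, so v₂ = (259.9 cm²)/(26.19 cm²) × 3.061 m/s = 30.37 m/s.
Energy conservation along the streamline gives P₂ = P₁ − ½ρ(v₂² − v₁²) − ρg(h₂ − h₁).
P₂ = 680200 + ½·732.9·(3.061² − 30.37²) − 732.9·9.81·(+17.79) = 680200 + (-334500) − (127900) = 217800 Pa.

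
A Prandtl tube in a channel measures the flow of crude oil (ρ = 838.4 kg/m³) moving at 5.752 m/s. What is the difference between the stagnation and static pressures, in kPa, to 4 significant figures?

The dynamic pressure equals the rise in static pressure at the stagnation point: ΔP = ½ρv².
ΔP = ½·838.4·5.752² = 13870 Pa.

13.87 kPa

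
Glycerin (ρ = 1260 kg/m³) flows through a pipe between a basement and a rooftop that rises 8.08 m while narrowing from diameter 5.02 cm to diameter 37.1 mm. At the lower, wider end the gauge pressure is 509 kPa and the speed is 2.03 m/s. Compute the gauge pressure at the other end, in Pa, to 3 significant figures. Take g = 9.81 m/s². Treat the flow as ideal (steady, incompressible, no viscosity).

P₂ ≈ 403000 Pa

By continuity, v₂ = v₁·A₁/A₂ = 2.03·(19.8/10.8) = 3.72 m/s.
Applying Bernoulli between the two ends and solving for P₂: P₂ = P₁ + ½ρ(v₁² − v₂²) − ρgΔh.
P₂ = 509000 + ½·1260·(2.03² − 3.72²) − 1260·9.81·(+8.08) = 509000 + (-6110) − (99900) = 403000 Pa.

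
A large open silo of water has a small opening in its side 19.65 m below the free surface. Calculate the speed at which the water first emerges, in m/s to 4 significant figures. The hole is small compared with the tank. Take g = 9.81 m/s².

v ≈ 19.63 m/s

The surface is effectively still and both ends are open, so ½v² = gh and v = √(2·9.81·19.65) = 19.63 m/s.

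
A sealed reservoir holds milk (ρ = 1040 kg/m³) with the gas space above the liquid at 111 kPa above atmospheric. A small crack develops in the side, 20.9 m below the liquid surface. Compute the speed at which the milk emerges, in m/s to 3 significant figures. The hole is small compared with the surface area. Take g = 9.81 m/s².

v ≈ 25.0 m/s

Take point 1 at the surface (v₁ ≈ 0) and point 2 at the hole (at atmospheric pressure). Bernoulli: P₁ + ρg h = P_atm + ½ρv₂².
With P₁ − P_atm = 111000 Pa, v₂ = √(2gh + 2ΔP/ρ) = √(2·9.81·20.9 + 2·111000/1040) = 25.0 m/s.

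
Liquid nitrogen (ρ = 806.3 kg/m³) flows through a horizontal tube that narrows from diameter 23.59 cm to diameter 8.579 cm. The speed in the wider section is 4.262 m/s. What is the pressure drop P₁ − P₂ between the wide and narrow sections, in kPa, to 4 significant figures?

By continuity, v₂ = v₁·A₁/A₂ = 4.262·(437.1/57.80) = 32.23 m/s.
The pipe is horizontal, so Bernoulli reduces to P₁ + ½ρv₁² = P₂ + ½ρv₂².
P₁ − P₂ = ½·806.3·(32.23² − 4.262²) = ½·806.3·1020 = 411300 Pa.

411.3 kPa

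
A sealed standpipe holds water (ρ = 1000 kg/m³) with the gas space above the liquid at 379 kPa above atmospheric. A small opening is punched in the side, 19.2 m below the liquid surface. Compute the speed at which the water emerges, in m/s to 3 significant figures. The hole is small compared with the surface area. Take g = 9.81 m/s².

Take point 1 at the surface (v₁ ≈ 0) and point 2 at the hole (at atmospheric pressure). Bernoulli: P₁ + ρg h = P_atm + ½ρv₂².
With P₁ − P_atm = 379000 Pa, v₂ = √(2gh + 2ΔP/ρ) = √(2·9.81·19.2 + 2·379000/1000) = 33.7 m/s.

v ≈ 33.7 m/s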